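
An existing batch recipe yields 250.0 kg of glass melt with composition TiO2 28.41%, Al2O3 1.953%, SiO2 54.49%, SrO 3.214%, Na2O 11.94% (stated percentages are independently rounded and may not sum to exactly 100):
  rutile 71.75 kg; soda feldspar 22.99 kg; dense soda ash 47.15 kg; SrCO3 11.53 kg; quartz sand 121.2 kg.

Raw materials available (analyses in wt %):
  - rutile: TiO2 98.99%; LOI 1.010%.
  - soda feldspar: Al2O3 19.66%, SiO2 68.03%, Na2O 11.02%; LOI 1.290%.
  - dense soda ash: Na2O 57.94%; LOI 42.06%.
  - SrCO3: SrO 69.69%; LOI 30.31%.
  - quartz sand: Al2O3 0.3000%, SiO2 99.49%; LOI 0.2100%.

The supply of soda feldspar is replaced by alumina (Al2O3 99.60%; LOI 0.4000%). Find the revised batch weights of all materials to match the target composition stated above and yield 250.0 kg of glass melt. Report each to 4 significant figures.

Full float precision is maintained throughout; intermediates are shown with 4-significant-digit rounding between the steps. A single rounding completes each reported number — the derived quantities are carried starting from the weights at 250.0 kg of glass at exact precision (the totals, the yield, the five compositions, glass mass, LOI) as set out in either problem or answer.
Target oxide masses per 250.0 kg glass melt:
  TiO2: 28.41% × 250.0 = 71.03 kg
  Al2O3: 1.953% × 250.0 = 4.882 kg
  SiO2: 54.49% × 250.0 = 136.2 kg
  SrO: 3.214% × 250.0 = 8.035 kg
  Na2O: 11.94% × 250.0 = 29.85 kg
Mass-balance tally per oxide with the batch weights as given, on the stated basis (delivered sums recover each target modulo rounding of the values):
  TiO2: 71.75·0.9899 = 71.03 kg (target 71.03 kg)
  Al2O3: 4.490·0.9960 + 136.9·0.003000 = 4.883 kg (target 4.882 kg)
  SiO2: 136.9·0.9949 = 136.2 kg (target 136.2 kg)
  SrO: 11.53·0.6969 = 8.035 kg (target 8.035 kg)
  Na2O: 51.52·0.5794 = 29.85 kg (target 29.85 kg)
Auditing the glass mass value: whole batch net of LOI = 250.0 kg (targets for the oxides total 250.0 kg; with the basis standing at 250.0 kg — differing by rounding only).
Whole-batch sum: Σ batch = 276.2 kg; Σ batch·LOI gives LOI loss = 26.19 kg; the yield ratio, glass ÷ batch: 90.52%.

Revised batch per 250.0 kg glass melt:
  rutile: 71.75 kg
  alumina: 4.490 kg
  dense soda ash: 51.52 kg
  SrCO3: 11.53 kg
  quartz sand: 136.9 kg
Total batch = 276.2 kg; LOI loss = 26.19 kg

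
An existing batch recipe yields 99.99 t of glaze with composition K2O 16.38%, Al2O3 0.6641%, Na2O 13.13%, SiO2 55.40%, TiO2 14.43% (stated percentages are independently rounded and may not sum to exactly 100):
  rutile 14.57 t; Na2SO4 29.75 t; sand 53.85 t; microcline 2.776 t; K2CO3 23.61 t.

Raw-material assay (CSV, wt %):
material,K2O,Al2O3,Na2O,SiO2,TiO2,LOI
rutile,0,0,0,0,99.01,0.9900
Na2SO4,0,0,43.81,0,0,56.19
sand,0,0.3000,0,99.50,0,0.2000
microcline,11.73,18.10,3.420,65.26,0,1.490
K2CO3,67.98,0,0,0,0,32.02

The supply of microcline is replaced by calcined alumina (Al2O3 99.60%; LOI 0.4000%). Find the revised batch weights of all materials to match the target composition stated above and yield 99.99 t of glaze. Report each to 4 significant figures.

Revised batch per 99.99 t glaze:
  rutile: 14.57 t
  Na2SO4: 29.97 t
  sand: 55.67 t
  calcined alumina: 0.4990 t
  K2CO3: 24.09 t
Total batch = 124.8 t; LOI loss = 24.81 t

Intermediates are shown rounded to four significant digits in the printout — all arithmetic runs at full float precision at all times. Every reported figure sees exactly one rounding — the derived quantities (five oxide percentages, ignition loss, yield, glass mass, the totals) are re-derived in full float precision starting from the weights per 99.99 t of glass, precisely as stated by the problem or the answer.
Target oxide masses per 99.99 t glaze:
  K2O: 16.38% × 99.99 = 16.38 t
  Al2O3: 0.6641% × 99.99 = 0.6640 t
  Na2O: 13.13% × 99.99 = 13.13 t
  SiO2: 55.40% × 99.99 = 55.39 t
  TiO2: 14.43% × 99.99 = 14.43 t
Oxide-by-oxide audit with the batch weights as given, under the basis named above (delivered sums recover each target inside rounding margins):
  K2O: 24.09·0.6798 = 16.38 t (target 16.38 t)
  Al2O3: 55.67·0.003000 + 0.4990·0.9960 = 0.6640 t (target 0.6640 t)
  Na2O: 29.97·0.4381 = 13.13 t (target 13.13 t)
  SiO2: 55.67·0.9950 = 55.39 t (target 55.39 t)
  TiO2: 14.57·0.9901 = 14.43 t (target 14.43 t)
Glass mass check: whole batch net of LOI = 99.99 t (oxide target masses add up to 99.99 t; versus the stated basis of 99.99 t — a pure rounding effect).
Batch grand total — Σ batch = 124.8 t; LOI removed, Σ of batch·LOI: 24.81 t; the yield ratio, glass ÷ batch: 80.12%.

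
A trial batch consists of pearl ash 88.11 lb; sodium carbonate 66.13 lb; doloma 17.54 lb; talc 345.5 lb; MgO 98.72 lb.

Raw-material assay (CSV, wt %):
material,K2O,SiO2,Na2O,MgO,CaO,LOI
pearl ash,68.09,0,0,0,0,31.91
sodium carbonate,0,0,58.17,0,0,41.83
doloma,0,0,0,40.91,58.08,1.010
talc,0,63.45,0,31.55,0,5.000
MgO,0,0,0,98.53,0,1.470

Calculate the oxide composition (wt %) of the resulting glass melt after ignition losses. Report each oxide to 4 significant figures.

Glass mass = 541.3 lb (batch 616.0 − LOI 74.68).
Composition: K2O 11.08%, SiO2 40.50%, Na2O 7.106%, MgO 39.43%, CaO 1.882%

Intermediates are printed, with 4-significant-figure rounding, within the worked lines. All arithmetic carries exact precision at every stage — each reported value receives exactly one rounding. The derived quantities are computed at full precision (glass mass, the five compositions, LOI, totals, the yield) starting from the weights for 541.3 lb of glass, as set out in problem or answer.
Oxide-by-oxide delivered mass:
  K2O: 88.11·0.6809 = 59.99 lb
  SiO2: 345.5·0.6345 = 219.2 lb
  Na2O: 66.13·0.5817 = 38.47 lb
  MgO: 17.54·0.4091 + 345.5·0.3155 + 98.72·0.9853 = 213.4 lb
  CaO: 17.54·0.5808 = 10.19 lb
LOI: 88.11·0.3191 + 66.13·0.4183 + 17.54·0.01010 + 345.5·0.05000 + 98.72·0.01470 = 74.68 lb
Glass mass = batch − LOI = 616.0 − 74.68 = 541.3 lb (= Σ oxide masses)
each oxide over glass, ×100, is wt %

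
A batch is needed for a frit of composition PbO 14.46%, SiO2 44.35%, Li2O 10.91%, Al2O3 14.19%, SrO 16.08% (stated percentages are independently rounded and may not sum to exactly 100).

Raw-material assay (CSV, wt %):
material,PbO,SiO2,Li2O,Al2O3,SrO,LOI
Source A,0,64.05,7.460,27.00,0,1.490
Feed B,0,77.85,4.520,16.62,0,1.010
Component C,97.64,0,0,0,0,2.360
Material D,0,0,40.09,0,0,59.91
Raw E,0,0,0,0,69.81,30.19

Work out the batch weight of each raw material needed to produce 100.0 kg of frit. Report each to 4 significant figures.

Batch per 100.0 kg frit:
  Source A: 35.43 kg
  Feed B: 27.82 kg
  Component C: 14.81 kg
  Material D: 17.48 kg
  Raw E: 23.03 kg
Total batch = 118.6 kg; LOI loss = 18.58 kg; yield = 84.33%

Values along the way appear, with 4-significant-digit rounding, alongside each step; all internal work carries full precision all the way through — each reported value takes exactly one rounding — derived quantities are carried in full float precision (LOI, the yield, totals, the five compositions, glass mass) from the weighed amounts on 100.0 kg of glass, as given in the problem or answer text.
Target masses of each oxide per 100.0 kg frit:
  PbO: 14.46% × 100.0 = 14.46 kg
  SiO2: 44.35% × 100.0 = 44.35 kg
  Li2O: 10.91% × 100.0 = 10.91 kg
  Al2O3: 14.19% × 100.0 = 14.19 kg
  SrO: 16.08% × 100.0 = 16.08 kg
A balance pass over the oxides, per the reported batch figures, per the basis as stated (each sum matches its target mass up to rounding of the answer):
  PbO: 14.81·0.9764 = 14.46 kg (target 14.46 kg)
  SiO2: 35.43·0.6405 + 27.82·0.7785 = 44.35 kg (target 44.35 kg)
  Li2O: 35.43·0.07460 + 27.82·0.04520 + 17.48·0.4009 = 10.91 kg (target 10.91 kg)
  Al2O3: 35.43·0.2700 + 27.82·0.1662 = 14.19 kg (target 14.19 kg)
  SrO: 23.03·0.6981 = 16.08 kg (target 16.08 kg)
Consistency of the glass mass: Σ batch − LOI loss = 99.99 kg (the targets, summed, come to 99.99 kg; versus the stated basis of 100.0 kg — a pure rounding effect).
Total batch = Σ batch = 118.6 kg; LOI removed, Σ of batch·LOI: 18.58 kg; the yield ratio, glass ÷ batch: 84.33%.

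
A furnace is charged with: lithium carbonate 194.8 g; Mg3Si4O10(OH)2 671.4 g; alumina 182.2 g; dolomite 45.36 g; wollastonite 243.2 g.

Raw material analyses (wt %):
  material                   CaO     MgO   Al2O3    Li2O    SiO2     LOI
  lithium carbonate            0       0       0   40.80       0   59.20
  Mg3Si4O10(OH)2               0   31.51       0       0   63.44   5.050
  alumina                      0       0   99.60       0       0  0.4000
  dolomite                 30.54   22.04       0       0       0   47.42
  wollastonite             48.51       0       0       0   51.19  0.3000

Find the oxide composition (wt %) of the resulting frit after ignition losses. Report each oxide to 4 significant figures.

Glass mass = 1165 g (batch 1337 − LOI 172.2).
Composition: CaO 11.32%, MgO 19.02%, Al2O3 15.58%, Li2O 6.824%, SiO2 47.26%

Working values are printed rounded to four significant digits alongside each step — the whole derivation keeps exact precision from start to finish; every reported value takes just one rounding — the derived quantities (the yield, five oxide percentages, the totals, net glass mass, LOI) are computed at full float precision using the weight values at 1165 g of glass as set out in the problem or answer text.
What the batch supplies per oxide:
  CaO: 45.36·0.3054 + 243.2·0.4851 = 131.8 g
  MgO: 671.4·0.3151 + 45.36·0.2204 = 221.6 g
  Al2O3: 182.2·0.9960 = 181.5 g
  Li2O: 194.8·0.4080 = 79.48 g
  SiO2: 671.4·0.6344 + 243.2·0.5119 = 550.4 g
LOI: 194.8·0.5920 + 671.4·0.05050 + 182.2·0.004000 + 45.36·0.4742 + 243.2·0.003000 = 172.2 g
The glass mass, total less LOI, = 1337 − 172.2 = 1165 g (consistent with Σ oxide mass)
each oxide over glass, ×100, is wt %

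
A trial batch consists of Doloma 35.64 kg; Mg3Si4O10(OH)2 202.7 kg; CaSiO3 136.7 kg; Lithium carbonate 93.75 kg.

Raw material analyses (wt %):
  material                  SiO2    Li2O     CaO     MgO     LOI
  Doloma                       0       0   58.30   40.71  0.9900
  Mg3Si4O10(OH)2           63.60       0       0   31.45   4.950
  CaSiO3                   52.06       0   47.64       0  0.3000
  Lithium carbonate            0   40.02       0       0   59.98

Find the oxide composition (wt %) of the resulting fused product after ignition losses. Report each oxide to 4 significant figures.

The working math maintains full float precision throughout; in-progress results are displayed, rounded to 4 significant figures, across the worked steps — a single rounding produces each reported result; the derived quantities (the yield, net glass mass, four oxide percentages, totals, LOI) are computed from the weighed amounts at 401.8 kg of glass at full precision as written in either problem or answer.
Per-oxide mass from batch:
  SiO2: 202.7·0.6360 + 136.7·0.5206 = 200.1 kg
  Li2O: 93.75·0.4002 = 37.52 kg
  CaO: 35.64·0.5830 + 136.7·0.4764 = 85.90 kg
  MgO: 35.64·0.4071 + 202.7·0.3145 = 78.26 kg
LOI: 35.64·0.009900 + 202.7·0.04950 + 136.7·0.003000 + 93.75·0.5998 = 67.03 kg
The glass mass, total less LOI, = 468.8 − 67.03 = 401.8 kg (the oxide masses sum to this)
wt %: oxide over glass, times 100

Glass mass = 401.8 kg (batch 468.8 − LOI 67.03).
Composition: SiO2 49.80%, Li2O 9.339%, CaO 21.38%, MgO 19.48%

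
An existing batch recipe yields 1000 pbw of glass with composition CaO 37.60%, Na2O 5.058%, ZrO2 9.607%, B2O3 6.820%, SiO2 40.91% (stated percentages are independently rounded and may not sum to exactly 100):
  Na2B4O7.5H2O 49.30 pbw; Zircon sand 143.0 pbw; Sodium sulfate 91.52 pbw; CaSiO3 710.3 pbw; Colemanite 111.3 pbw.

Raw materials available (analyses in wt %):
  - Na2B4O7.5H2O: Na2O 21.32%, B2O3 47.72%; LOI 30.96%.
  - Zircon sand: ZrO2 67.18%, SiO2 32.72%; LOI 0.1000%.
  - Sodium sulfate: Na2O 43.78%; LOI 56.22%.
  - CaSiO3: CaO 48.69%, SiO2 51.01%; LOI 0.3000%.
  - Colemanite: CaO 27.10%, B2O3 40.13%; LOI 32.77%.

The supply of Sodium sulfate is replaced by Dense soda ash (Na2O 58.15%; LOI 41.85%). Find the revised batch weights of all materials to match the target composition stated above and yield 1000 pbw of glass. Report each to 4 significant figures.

Every computation maintains full precision throughout. Mid-chain values are printed rounded off to 4 significant figures when written out; a single rounding yields each reported value; all derived quantities, including the totals, the yield, glass mass, ignition loss, the five compositions, are recomputed from the batch weights for 1000 pbw of glass in exact precision as given in question or answer.
Target masses of each oxide per 1000 pbw glass:
  CaO: 37.60% × 1000 = 376.0 pbw
  Na2O: 5.058% × 1000 = 50.58 pbw
  ZrO2: 9.607% × 1000 = 96.07 pbw
  B2O3: 6.820% × 1000 = 68.20 pbw
  SiO2: 40.91% × 1000 = 409.1 pbw
Sums-versus-targets review given the weights on record, on the stated basis (target by target, the sums agree up to rounding of the answer):
  CaO: 710.3·0.4869 + 111.3·0.2710 = 376.0 pbw (target 376.0 pbw)
  Na2O: 49.30·0.2132 + 68.91·0.5815 = 50.58 pbw (target 50.58 pbw)
  ZrO2: 143.0·0.6718 = 96.07 pbw (target 96.07 pbw)
  B2O3: 49.30·0.4772 + 111.3·0.4013 = 68.19 pbw (target 68.20 pbw)
  SiO2: 143.0·0.3272 + 710.3·0.5101 = 409.1 pbw (target 409.1 pbw)
Glass-mass sanity pass: batch total minus LOI = 1000 pbw (oxide target masses add up to 1000 pbw; the stated basis being 1000 pbw — a pure rounding effect).
Total batch = Σ batch = 1083 pbw; ignition loss, Σ(batch × LOI) = 82.85 pbw; glass ÷ batch gives a yield of 92.35%.

Revised batch per 1000 pbw glass:
  Na2B4O7.5H2O: 49.30 pbw
  Zircon sand: 143.0 pbw
  Dense soda ash: 68.91 pbw
  CaSiO3: 710.3 pbw
  Colemanite: 111.3 pbw
Total batch = 1083 pbw; LOI loss = 82.85 pbw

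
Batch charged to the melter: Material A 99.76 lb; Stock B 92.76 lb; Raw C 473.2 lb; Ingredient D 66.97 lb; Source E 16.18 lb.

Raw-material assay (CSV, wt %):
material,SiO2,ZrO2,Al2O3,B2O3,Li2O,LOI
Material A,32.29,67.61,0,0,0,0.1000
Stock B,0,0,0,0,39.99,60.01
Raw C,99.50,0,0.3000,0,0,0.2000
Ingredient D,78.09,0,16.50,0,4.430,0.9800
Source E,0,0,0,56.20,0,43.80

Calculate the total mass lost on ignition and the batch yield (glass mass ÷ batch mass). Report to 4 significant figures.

Each numeric step holds full precision from start to finish — working values are printed, rounded to 4 significant figures, across the worked steps — each reported value takes exactly one rounding. The derived quantities are computed in full precision (the totals, glass mass, the yield, ignition loss, the five compositions) from the weighed amounts for 684.4 lb of glass exactly as shown in the problem or answer text.
LOI of each material in turn:
  Material A: 99.76 × 0.001000 = 0.09976 lb
  Stock B: 92.76 × 0.6001 = 55.67 lb
  Raw C: 473.2 × 0.002000 = 0.9464 lb
  Ingredient D: 66.97 × 0.009800 = 0.6563 lb
  Source E: 16.18 × 0.4380 = 7.087 lb
Total LOI = 64.45 lb
Glass = batch − LOI = 748.9 − 64.45 = 684.4 lb

LOI loss = 64.45 lb; glass = 684.4 lb; yield = 91.39%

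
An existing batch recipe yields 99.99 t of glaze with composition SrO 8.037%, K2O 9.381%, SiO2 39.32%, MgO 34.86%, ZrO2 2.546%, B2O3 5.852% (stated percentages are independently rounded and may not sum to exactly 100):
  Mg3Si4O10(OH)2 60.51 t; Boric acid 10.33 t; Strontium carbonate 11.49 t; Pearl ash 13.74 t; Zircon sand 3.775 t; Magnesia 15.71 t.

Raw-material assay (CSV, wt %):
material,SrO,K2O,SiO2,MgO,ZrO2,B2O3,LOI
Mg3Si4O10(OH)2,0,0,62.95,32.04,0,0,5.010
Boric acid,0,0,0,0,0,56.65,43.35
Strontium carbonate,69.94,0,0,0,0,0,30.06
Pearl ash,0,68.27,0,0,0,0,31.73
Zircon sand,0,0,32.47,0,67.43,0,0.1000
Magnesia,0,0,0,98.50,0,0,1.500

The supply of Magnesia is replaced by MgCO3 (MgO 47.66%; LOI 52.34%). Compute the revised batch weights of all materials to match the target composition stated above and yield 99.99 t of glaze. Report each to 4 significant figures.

The intermediate values are printed rounded off to 4 significant figures in the printout. All arithmetic carries full float precision at every stage; each reported value is rounded just once — derived quantities (glass mass, LOI, six oxide percentages, the totals, yield) are rebuilt using the weight values on 99.99 t of glass at full precision precisely as stated by question or answer.
Oxide-by-oxide targets in 99.99 t glaze:
  SrO: 8.037% × 99.99 = 8.036 t
  K2O: 9.381% × 99.99 = 9.380 t
  SiO2: 39.32% × 99.99 = 39.32 t
  MgO: 34.86% × 99.99 = 34.86 t
  ZrO2: 2.546% × 99.99 = 2.546 t
  B2O3: 5.852% × 99.99 = 5.851 t
Per-oxide balance check with the batch weights as given, relative to the basis at hand (delivered sums recover each target exact up to rounding of places):
  SrO: 11.49·0.6994 = 8.036 t (target 8.036 t)
  K2O: 13.74·0.6827 = 9.380 t (target 9.380 t)
  SiO2: 60.51·0.6295 + 3.775·0.3247 = 39.32 t (target 39.32 t)
  MgO: 60.51·0.3204 + 32.46·0.4766 = 34.86 t (target 34.86 t)
  ZrO2: 3.775·0.6743 = 2.545 t (target 2.546 t)
  B2O3: 10.33·0.5665 = 5.852 t (target 5.851 t)
Glass-mass bookkeeping: whole batch net of LOI = 99.99 t (the Σ of target masses is 99.99 t; with the basis standing at 99.99 t — differing by rounding only).
Total batch = Σ batch = 132.3 t; Σ batch·LOI gives LOI loss = 32.32 t; glass ÷ batch gives a yield of 75.57%.

Revised batch per 99.99 t glaze:
  Mg3Si4O10(OH)2: 60.51 t
  Boric acid: 10.33 t
  Strontium carbonate: 11.49 t
  Pearl ash: 13.74 t
  Zircon sand: 3.775 t
  MgCO3: 32.46 t
Total batch = 132.3 t; LOI loss = 32.32 t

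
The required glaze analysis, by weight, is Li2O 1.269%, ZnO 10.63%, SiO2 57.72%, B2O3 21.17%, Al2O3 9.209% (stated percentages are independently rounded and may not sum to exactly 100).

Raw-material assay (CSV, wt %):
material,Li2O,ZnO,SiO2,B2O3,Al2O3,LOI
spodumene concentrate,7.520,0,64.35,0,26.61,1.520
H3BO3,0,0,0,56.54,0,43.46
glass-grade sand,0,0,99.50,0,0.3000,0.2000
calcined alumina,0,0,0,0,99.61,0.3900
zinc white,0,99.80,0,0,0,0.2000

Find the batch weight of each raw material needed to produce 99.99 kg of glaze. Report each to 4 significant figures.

Batch per 99.99 kg glaze:
  spodumene concentrate: 16.87 kg
  H3BO3: 37.44 kg
  glass-grade sand: 47.09 kg
  calcined alumina: 4.595 kg
  zinc white: 10.65 kg
Total batch = 116.6 kg; LOI loss = 16.66 kg; yield = 85.72%

All arithmetic carries exact precision in all steps; in-progress results appear (rounded to four significant digits) in the working; each reported value includes exactly one rounding; the derived quantities, which include LOI, glass mass, the five compositions, totals, the yield, are re-derived at full precision, as given in problem or answer, using the weight values on 99.99 kg of glass.
Target masses of each oxide per 99.99 kg glaze:
  Li2O: 1.269% × 99.99 = 1.269 kg
  ZnO: 10.63% × 99.99 = 10.63 kg
  SiO2: 57.72% × 99.99 = 57.71 kg
  B2O3: 21.17% × 99.99 = 21.17 kg
  Al2O3: 9.209% × 99.99 = 9.208 kg
A balance pass over the oxides, with the batch weights as given, against the basis in use (oxide sums agree with the targets given rounding of the digits):
  Li2O: 16.87·0.07520 = 1.269 kg (target 1.269 kg)
  ZnO: 10.65·0.9980 = 10.63 kg (target 10.63 kg)
  SiO2: 16.87·0.6435 + 47.09·0.9950 = 57.71 kg (target 57.71 kg)
  B2O3: 37.44·0.5654 = 21.17 kg (target 21.17 kg)
  Al2O3: 16.87·0.2661 + 47.09·0.003000 + 4.595·0.9961 = 9.207 kg (target 9.208 kg)
Auditing the glass mass value: net batch after ignition = 99.98 kg (per-oxide target masses sum to 99.99 kg; the stated basis being 99.99 kg — gaps are rounding artifacts).
Adding the batch up: Σ batch = 116.6 kg; Σ batch·LOI gives LOI loss = 16.66 kg; yield: glass divided by total = 85.72%.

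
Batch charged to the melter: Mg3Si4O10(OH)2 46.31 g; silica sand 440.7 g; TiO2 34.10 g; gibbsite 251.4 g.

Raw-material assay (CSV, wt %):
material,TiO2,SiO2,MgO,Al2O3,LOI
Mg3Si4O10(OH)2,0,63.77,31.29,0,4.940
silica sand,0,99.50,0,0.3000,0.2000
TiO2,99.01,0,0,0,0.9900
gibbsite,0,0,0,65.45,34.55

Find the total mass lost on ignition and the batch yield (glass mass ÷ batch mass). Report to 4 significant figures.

LOI loss = 90.37 g; glass = 682.1 g; yield = 88.30%

All arithmetic maintains exact precision in all steps; working values appear rounded to four significant digits in the working. Every reported value sees exactly one rounding; derived quantities are re-derived starting from the weights at 682.1 g of glass at exact precision (yield, totals, LOI, the four compositions, glass mass) precisely as stated by question or answer.
LOI of each material in turn:
  Mg3Si4O10(OH)2: 46.31 × 0.04940 = 2.288 g
  silica sand: 440.7 × 0.002000 = 0.8814 g
  TiO2: 34.10 × 0.009900 = 0.3376 g
  gibbsite: 251.4 × 0.3455 = 86.86 g
Total LOI = 90.37 g
Glass = batch − LOI = 772.5 − 90.37 = 682.1 g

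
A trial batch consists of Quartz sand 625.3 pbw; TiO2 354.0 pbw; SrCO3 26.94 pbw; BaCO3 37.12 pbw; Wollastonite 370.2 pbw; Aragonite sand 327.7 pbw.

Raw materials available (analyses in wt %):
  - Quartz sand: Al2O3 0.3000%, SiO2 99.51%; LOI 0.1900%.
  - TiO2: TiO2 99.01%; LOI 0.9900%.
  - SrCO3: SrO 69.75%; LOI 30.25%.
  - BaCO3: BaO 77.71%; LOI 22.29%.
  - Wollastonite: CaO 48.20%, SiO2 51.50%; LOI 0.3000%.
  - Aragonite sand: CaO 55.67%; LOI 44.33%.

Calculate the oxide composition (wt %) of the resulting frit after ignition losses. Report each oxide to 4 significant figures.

Glass mass = 1574 pbw (batch 1741 − LOI 167.5).
Composition: Al2O3 0.1192%, SrO 1.194%, CaO 22.93%, TiO2 22.27%, SiO2 51.65%, BaO 1.833%

Working values are shown, rounded to four significant digits, between the steps — full float precision is maintained at each step; each reported value takes a single rounding; all derived quantities (the six compositions, the totals, glass mass, LOI, the yield) are re-derived from the weighed amounts for 1574 pbw of glass at full precision, precisely as stated by either problem or answer.
Oxide-by-oxide delivered mass:
  Al2O3: 625.3·0.003000 = 1.876 pbw
  SrO: 26.94·0.6975 = 18.79 pbw
  CaO: 370.2·0.4820 + 327.7·0.5567 = 360.9 pbw
  TiO2: 354.0·0.9901 = 350.5 pbw
  SiO2: 625.3·0.9951 + 370.2·0.5150 = 812.9 pbw
  BaO: 37.12·0.7771 = 28.85 pbw
LOI: 625.3·0.001900 + 354.0·0.009900 + 26.94·0.3025 + 37.12·0.2229 + 370.2·0.003000 + 327.7·0.4433 = 167.5 pbw
Resulting glass, batch − LOI: 1741 − 167.5 = 1574 pbw (matching Σ of the oxides)
percent share: oxide ÷ glass, ×100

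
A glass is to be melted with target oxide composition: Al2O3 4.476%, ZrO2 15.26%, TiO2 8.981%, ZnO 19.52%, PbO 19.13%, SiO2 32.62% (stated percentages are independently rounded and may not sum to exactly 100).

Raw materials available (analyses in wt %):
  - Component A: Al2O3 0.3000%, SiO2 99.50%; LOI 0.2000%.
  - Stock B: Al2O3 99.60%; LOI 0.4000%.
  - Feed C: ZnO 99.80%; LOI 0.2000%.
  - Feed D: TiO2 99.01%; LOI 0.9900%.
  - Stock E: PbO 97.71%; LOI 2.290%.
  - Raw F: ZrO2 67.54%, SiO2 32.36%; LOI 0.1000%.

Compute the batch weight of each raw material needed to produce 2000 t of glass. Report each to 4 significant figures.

Batch per 2000 t glass:
  Component A: 508.7 t
  Stock B: 88.35 t
  Feed C: 391.2 t
  Feed D: 181.4 t
  Stock E: 391.6 t
  Raw F: 451.9 t
Total batch = 2013 t; LOI loss = 13.37 t; yield = 99.34%

Intermediates are printed (rounded to four significant figures) across the worked steps. Every computation carries full float precision in all steps; a single rounding produces every reported figure. The derived quantities, which include ignition loss, net glass mass, the six compositions, yield, the totals, are computed at full float precision, as written in the question or the answer, from the weighed amounts for 2000 t of glass.
Target oxide masses per 2000 t glass:
  Al2O3: 4.476% × 2000 = 89.52 t
  ZrO2: 15.26% × 2000 = 305.2 t
  TiO2: 8.981% × 2000 = 179.6 t
  ZnO: 19.52% × 2000 = 390.4 t
  PbO: 19.13% × 2000 = 382.6 t
  SiO2: 32.62% × 2000 = 652.4 t
Verifying the oxide balance with the batch weights as given, at the basis given (sum by sum, the targets are met inside rounding margins):
  Al2O3: 508.7·0.003000 + 88.35·0.9960 = 89.52 t (target 89.52 t)
  ZrO2: 451.9·0.6754 = 305.2 t (target 305.2 t)
  TiO2: 181.4·0.9901 = 179.6 t (target 179.6 t)
  ZnO: 391.2·0.9980 = 390.4 t (target 390.4 t)
  PbO: 391.6·0.9771 = 382.6 t (target 382.6 t)
  SiO2: 508.7·0.9950 + 451.9·0.3236 = 652.4 t (target 652.4 t)
Glass-mass closure: total charge less LOI = 2000 t (per-oxide target masses sum to 2000 t; basis as stated: 2000 t — differing by rounding only).
Batch grand total — Σ batch = 2013 t; loss to ignition Σ batch·LOI = 13.37 t; the yield ratio, glass ÷ batch: 99.34%.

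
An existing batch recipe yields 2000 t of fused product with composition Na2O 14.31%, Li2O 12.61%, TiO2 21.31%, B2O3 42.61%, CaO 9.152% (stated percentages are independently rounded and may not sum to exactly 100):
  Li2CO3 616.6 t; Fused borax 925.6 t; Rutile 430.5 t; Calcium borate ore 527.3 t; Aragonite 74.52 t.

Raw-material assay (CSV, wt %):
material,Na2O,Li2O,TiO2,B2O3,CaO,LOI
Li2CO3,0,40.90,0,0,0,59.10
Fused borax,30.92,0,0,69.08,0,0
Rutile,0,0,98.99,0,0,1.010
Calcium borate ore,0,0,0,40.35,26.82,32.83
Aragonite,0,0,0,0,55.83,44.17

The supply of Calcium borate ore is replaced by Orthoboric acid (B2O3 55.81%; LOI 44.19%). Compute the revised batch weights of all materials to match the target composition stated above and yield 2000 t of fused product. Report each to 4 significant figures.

The whole derivation runs at full float precision through the solve — in-progress results are displayed, rounded to 4 significant digits, between the steps; a single rounding completes every reported number. All derived quantities are computed from the weighed amounts for 2000 t of glass at full float precision (net glass mass, the five compositions, totals, the yield, LOI) as given in the question or the answer.
The oxide mass targets at 2000 t fused product:
  Na2O: 14.31% × 2000 = 286.2 t
  Li2O: 12.61% × 2000 = 252.2 t
  TiO2: 21.31% × 2000 = 426.2 t
  B2O3: 42.61% × 2000 = 852.2 t
  CaO: 9.152% × 2000 = 183.0 t
Balance tally, oxide-wise, working from each reported weight, under the basis named above (sums match the target masses up to rounding of the answer):
  Na2O: 925.6·0.3092 = 286.2 t (target 286.2 t)
  Li2O: 616.6·0.4090 = 252.2 t (target 252.2 t)
  TiO2: 430.5·0.9899 = 426.2 t (target 426.2 t)
  B2O3: 925.6·0.6908 + 381.3·0.5581 = 852.2 t (target 852.2 t)
  CaO: 327.9·0.5583 = 183.1 t (target 183.0 t)
Glass-mass sanity pass: batch Σ − ignition loss = 2000 t (the Σ of target masses is 2000 t; the stated basis being 2000 t — any gap is answer rounding).
Summing the batch: Σ batch = 2682 t; ignition loss, Σ(batch × LOI) = 682.1 t; the yield ratio, glass ÷ batch: 74.57%.

Revised batch per 2000 t fused product:
  Li2CO3: 616.6 t
  Fused borax: 925.6 t
  Rutile: 430.5 t
  Orthoboric acid: 381.3 t
  Aragonite: 327.9 t
Total batch = 2682 t; LOI loss = 682.1 t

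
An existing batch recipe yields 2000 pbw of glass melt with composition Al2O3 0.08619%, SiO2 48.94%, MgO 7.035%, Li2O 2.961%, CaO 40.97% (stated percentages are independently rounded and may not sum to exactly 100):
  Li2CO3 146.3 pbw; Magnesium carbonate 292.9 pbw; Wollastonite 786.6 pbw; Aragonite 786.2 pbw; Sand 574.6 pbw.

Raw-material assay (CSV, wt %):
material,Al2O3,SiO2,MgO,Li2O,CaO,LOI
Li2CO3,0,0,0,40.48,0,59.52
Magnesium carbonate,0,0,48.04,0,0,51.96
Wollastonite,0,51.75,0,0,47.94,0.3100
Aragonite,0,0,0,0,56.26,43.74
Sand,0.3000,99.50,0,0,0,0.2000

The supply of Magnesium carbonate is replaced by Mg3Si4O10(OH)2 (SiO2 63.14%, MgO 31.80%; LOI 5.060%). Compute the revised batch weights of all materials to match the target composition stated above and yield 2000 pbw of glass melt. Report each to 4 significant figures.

Revised batch per 2000 pbw glass melt:
  Li2CO3: 146.3 pbw
  Mg3Si4O10(OH)2: 442.5 pbw
  Wollastonite: 246.8 pbw
  Aragonite: 1246 pbw
  Sand: 574.6 pbw
Total batch = 2656 pbw; LOI loss = 656.4 pbw

All arithmetic keeps full precision from first step to last — values along the way are displayed (rounded to 4 significant digits) within the worked lines — a single rounding finalizes each reported number; all derived quantities, including net glass mass, LOI, the five compositions, totals, yield, are carried from the weighed amounts for 2000 pbw of glass in full precision as given in the problem or answer text.
Oxide mass targets, per 2000 pbw glass melt:
  Al2O3: 0.08619% × 2000 = 1.724 pbw
  SiO2: 48.94% × 2000 = 978.8 pbw
  MgO: 7.035% × 2000 = 140.7 pbw
  Li2O: 2.961% × 2000 = 59.22 pbw
  CaO: 40.97% × 2000 = 819.4 pbw
Mass-balance tally per oxide working from each reported weight, relative to the basis at hand (oxide sums agree with the targets given rounding of the digits):
  Al2O3: 574.6·0.003000 = 1.724 pbw (target 1.724 pbw)
  SiO2: 442.5·0.6314 + 246.8·0.5175 + 574.6·0.9950 = 978.8 pbw (target 978.8 pbw)
  MgO: 442.5·0.3180 = 140.7 pbw (target 140.7 pbw)
  Li2O: 146.3·0.4048 = 59.22 pbw (target 59.22 pbw)
  CaO: 246.8·0.4794 + 1246·0.5626 = 819.3 pbw (target 819.4 pbw)
Glass-mass closure: total charge less LOI = 2000 pbw (per-oxide target masses sum to 2000 pbw; basis as stated: 2000 pbw — rounding explains the deltas).
Batch total: Σ batch = 2656 pbw; Σ batch·LOI gives LOI loss = 656.4 pbw; as yield: glass ÷ batch → 75.29%.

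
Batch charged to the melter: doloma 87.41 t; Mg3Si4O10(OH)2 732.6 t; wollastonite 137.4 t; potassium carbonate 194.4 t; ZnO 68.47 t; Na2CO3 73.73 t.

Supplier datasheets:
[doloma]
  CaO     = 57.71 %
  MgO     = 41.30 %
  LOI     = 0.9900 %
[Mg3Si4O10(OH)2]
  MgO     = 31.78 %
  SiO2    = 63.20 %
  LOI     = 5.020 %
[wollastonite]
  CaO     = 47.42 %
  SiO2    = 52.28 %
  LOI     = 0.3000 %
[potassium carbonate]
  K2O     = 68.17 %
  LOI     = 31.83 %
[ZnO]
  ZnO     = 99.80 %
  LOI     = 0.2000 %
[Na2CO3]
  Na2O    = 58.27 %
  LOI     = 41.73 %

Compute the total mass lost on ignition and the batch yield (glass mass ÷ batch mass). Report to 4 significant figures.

LOI loss = 130.8 t; glass = 1163 t; yield = 89.89%

The whole derivation holds full float precision in all steps. Working values appear with 4-significant-digit rounding within the worked lines — each reported value is rounded once only — the derived quantities, including LOI, the totals, yield, net glass mass, six oxide percentages, are computed from the weighed amounts for 1163 t of glass in exact precision precisely as stated by problem or answer.
Loss on ignition, line by line:
  doloma: 87.41 × 0.009900 = 0.8654 t
  Mg3Si4O10(OH)2: 732.6 × 0.05020 = 36.78 t
  wollastonite: 137.4 × 0.003000 = 0.4122 t
  potassium carbonate: 194.4 × 0.3183 = 61.88 t
  ZnO: 68.47 × 0.002000 = 0.1369 t
  Na2CO3: 73.73 × 0.4173 = 30.77 t
Total LOI = 130.8 t
Glass = batch − LOI = 1294 − 130.8 = 1163 t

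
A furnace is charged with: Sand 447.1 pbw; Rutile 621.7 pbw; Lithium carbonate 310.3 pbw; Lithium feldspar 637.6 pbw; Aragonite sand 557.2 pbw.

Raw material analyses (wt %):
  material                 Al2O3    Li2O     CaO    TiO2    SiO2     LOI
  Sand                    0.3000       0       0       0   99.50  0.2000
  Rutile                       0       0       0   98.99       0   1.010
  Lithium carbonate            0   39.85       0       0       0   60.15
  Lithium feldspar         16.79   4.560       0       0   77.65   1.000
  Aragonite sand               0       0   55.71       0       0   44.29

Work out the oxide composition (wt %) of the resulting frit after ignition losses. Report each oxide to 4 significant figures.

Glass mass = 2127 pbw (batch 2574 − LOI 447.0).
Composition: Al2O3 5.096%, Li2O 7.181%, CaO 14.59%, TiO2 28.93%, SiO2 44.19%

Values along the way appear rounded to four significant figures in the working; full precision is held in every operation — every reported number is rounded just once; all derived quantities (the five compositions, yield, glass mass, LOI, the totals) are computed from the batch weights for 2127 pbw of glass in full float precision, as given in problem or answer.
Mass of each oxide from the mix:
  Al2O3: 447.1·0.003000 + 637.6·0.1679 = 108.4 pbw
  Li2O: 310.3·0.3985 + 637.6·0.04560 = 152.7 pbw
  CaO: 557.2·0.5571 = 310.4 pbw
  TiO2: 621.7·0.9899 = 615.4 pbw
  SiO2: 447.1·0.9950 + 637.6·0.7765 = 940.0 pbw
LOI: 447.1·0.002000 + 621.7·0.01010 + 310.3·0.6015 + 637.6·0.01000 + 557.2·0.4429 = 447.0 pbw
The glass mass, total less LOI, = 2574 − 447.0 = 2127 pbw (the oxide masses sum to this)
oxide / glass × 100 gives the wt %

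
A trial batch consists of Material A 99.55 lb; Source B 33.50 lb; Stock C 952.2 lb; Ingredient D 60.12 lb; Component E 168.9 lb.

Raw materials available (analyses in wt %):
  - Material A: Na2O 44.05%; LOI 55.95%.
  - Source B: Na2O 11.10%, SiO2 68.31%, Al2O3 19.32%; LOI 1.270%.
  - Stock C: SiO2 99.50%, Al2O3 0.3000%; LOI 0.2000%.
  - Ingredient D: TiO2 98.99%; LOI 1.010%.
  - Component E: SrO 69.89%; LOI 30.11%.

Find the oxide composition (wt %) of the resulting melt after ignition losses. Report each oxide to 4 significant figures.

Glass mass = 1205 lb (batch 1314 − LOI 109.5).
Composition: TiO2 4.940%, SrO 9.798%, Na2O 3.948%, SiO2 80.54%, Al2O3 0.7743%

The whole derivation holds exact precision throughout. Working values are printed rounded to 4 significant figures alongside each step — each reported result includes exactly one rounding — derived quantities (yield, the five compositions, glass mass, the totals, LOI) are carried at full float precision starting from the weights on 1205 lb of glass precisely as stated by the problem or answer text.
Oxide-by-oxide delivered mass:
  TiO2: 60.12·0.9899 = 59.51 lb
  SrO: 168.9·0.6989 = 118.0 lb
  Na2O: 99.55·0.4405 + 33.50·0.1110 = 47.57 lb
  SiO2: 33.50·0.6831 + 952.2·0.9950 = 970.3 lb
  Al2O3: 33.50·0.1932 + 952.2·0.003000 = 9.329 lb
LOI: 99.55·0.5595 + 33.50·0.01270 + 952.2·0.002000 + 60.12·0.01010 + 168.9·0.3011 = 109.5 lb
Net of LOI, the glass mass = 1314 − 109.5 = 1205 lb (the oxide masses sum to this)
each oxide over glass, ×100, is wt %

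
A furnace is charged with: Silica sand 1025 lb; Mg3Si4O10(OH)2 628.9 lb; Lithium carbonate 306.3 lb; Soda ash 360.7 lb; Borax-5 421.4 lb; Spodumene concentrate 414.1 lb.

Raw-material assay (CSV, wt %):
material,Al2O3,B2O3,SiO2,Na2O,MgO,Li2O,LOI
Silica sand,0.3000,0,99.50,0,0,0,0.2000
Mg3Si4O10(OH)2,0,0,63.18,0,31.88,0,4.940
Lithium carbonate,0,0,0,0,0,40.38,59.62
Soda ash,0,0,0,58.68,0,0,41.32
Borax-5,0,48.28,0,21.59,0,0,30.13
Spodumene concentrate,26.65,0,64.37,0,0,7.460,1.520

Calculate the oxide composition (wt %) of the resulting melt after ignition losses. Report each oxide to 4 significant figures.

Glass mass = 2658 lb (batch 3156 − LOI 498.0).
Composition: Al2O3 4.267%, B2O3 7.653%, SiO2 63.34%, Na2O 11.38%, MgO 7.542%, Li2O 5.815%

In-progress results are displayed rounded off to 4 significant digits in the printout — the whole derivation maintains full float precision throughout — each reported number is rounded a single time; derived quantities, which include LOI, the totals, the six compositions, net glass mass, the yield, are computed at exact precision, as quoted within the question or the answer, using the weight values for 2658 lb of glass.
Mass of each oxide from the mix:
  Al2O3: 1025·0.003000 + 414.1·0.2665 = 113.4 lb
  B2O3: 421.4·0.4828 = 203.5 lb
  SiO2: 1025·0.9950 + 628.9·0.6318 + 414.1·0.6437 = 1684 lb
  Na2O: 360.7·0.5868 + 421.4·0.2159 = 302.6 lb
  MgO: 628.9·0.3188 = 200.5 lb
  Li2O: 306.3·0.4038 + 414.1·0.07460 = 154.6 lb
LOI: 1025·0.002000 + 628.9·0.04940 + 306.3·0.5962 + 360.7·0.4132 + 421.4·0.3013 + 414.1·0.01520 = 498.0 lb
Glass mass = batch − LOI = 3156 − 498.0 = 2658 lb (matching Σ of the oxides)
wt % = oxide mass / glass mass × 100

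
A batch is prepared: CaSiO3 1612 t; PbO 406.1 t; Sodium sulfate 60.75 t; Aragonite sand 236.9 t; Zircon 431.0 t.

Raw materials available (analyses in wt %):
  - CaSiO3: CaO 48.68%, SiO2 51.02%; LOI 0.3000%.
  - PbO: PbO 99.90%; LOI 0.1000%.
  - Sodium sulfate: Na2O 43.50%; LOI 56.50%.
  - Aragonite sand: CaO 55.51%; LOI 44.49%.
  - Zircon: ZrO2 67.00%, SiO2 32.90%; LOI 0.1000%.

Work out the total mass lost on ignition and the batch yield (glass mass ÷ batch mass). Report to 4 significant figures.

The intermediate values appear with 4-significant-figure rounding across the worked steps — the whole derivation runs at full float precision at every stage — each reported result carries a single rounding; derived quantities are rebuilt at exact precision (net glass mass, five oxide percentages, totals, LOI, the yield) starting from the weights on 2601 t of glass precisely as stated by the problem or answer text.
LOI of each material in turn:
  CaSiO3: 1612 × 0.003000 = 4.836 t
  PbO: 406.1 × 0.001000 = 0.4061 t
  Sodium sulfate: 60.75 × 0.5650 = 34.32 t
  Aragonite sand: 236.9 × 0.4449 = 105.4 t
  Zircon: 431.0 × 0.001000 = 0.4310 t
Total LOI = 145.4 t
Glass = batch − LOI = 2747 − 145.4 = 2601 t

LOI loss = 145.4 t; glass = 2601 t; yield = 94.71%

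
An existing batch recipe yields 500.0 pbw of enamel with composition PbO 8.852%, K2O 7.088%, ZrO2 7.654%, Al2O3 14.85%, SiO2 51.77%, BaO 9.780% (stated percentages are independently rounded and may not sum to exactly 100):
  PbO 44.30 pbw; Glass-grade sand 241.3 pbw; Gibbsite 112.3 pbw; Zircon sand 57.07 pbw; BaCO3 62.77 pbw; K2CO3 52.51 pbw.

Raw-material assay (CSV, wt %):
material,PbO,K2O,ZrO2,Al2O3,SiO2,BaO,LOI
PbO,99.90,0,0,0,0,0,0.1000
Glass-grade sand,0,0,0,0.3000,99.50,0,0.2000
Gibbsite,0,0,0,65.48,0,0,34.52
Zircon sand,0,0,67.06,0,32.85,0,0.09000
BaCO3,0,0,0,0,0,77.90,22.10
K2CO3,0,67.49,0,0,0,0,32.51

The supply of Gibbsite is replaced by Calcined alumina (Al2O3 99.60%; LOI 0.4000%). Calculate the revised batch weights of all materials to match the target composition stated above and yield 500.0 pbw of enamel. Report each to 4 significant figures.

Revised batch per 500.0 pbw enamel:
  PbO: 44.30 pbw
  Glass-grade sand: 241.3 pbw
  Calcined alumina: 73.82 pbw
  Zircon sand: 57.07 pbw
  BaCO3: 62.77 pbw
  K2CO3: 52.51 pbw
Total batch = 531.8 pbw; LOI loss = 31.82 pbw

Working values are displayed, rounded to 4 significant figures, in the printout — the whole derivation holds exact precision at all times. Exactly one rounding lands on every reported figure; the derived quantities are recomputed from the batch weights at 500.0 pbw of glass in exact precision (totals, LOI, yield, six oxide percentages, net glass mass) as set out in the problem or answer text.
Oxide mass targets, per 500.0 pbw enamel:
  PbO: 8.852% × 500.0 = 44.26 pbw
  K2O: 7.088% × 500.0 = 35.44 pbw
  ZrO2: 7.654% × 500.0 = 38.27 pbw
  Al2O3: 14.85% × 500.0 = 74.25 pbw
  SiO2: 51.77% × 500.0 = 258.8 pbw
  BaO: 9.780% × 500.0 = 48.90 pbw
A balance pass over the oxides, given the weights on record, relative to the basis at hand (target by target, the sums agree net of answer rounding effects):
  PbO: 44.30·0.9990 = 44.26 pbw (target 44.26 pbw)
  K2O: 52.51·0.6749 = 35.44 pbw (target 35.44 pbw)
  ZrO2: 57.07·0.6706 = 38.27 pbw (target 38.27 pbw)
  Al2O3: 241.3·0.003000 + 73.82·0.9960 = 74.25 pbw (target 74.25 pbw)
  SiO2: 241.3·0.9950 + 57.07·0.3285 = 258.8 pbw (target 258.8 pbw)
  BaO: 62.77·0.7790 = 48.90 pbw (target 48.90 pbw)
Consistency of the glass mass: batch total minus LOI = 500.0 pbw (summing oxide targets gives 500.0 pbw; against the stated basis, 500.0 pbw — deltas are rounding alone).
Total batch = Σ batch = 531.8 pbw; LOI removed, Σ of batch·LOI: 31.82 pbw; the yield ratio, glass ÷ batch: 94.02%.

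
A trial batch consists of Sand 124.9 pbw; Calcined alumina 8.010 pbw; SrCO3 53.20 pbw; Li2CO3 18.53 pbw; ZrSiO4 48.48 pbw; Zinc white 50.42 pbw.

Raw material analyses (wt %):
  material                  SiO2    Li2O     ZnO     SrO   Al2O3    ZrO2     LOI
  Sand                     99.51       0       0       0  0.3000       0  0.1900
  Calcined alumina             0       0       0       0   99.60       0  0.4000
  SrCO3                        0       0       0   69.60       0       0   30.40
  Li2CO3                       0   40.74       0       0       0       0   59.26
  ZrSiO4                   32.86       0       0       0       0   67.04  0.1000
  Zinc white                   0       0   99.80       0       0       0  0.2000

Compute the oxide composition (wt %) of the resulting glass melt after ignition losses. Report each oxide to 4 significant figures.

Working values appear, rounded to four significant figures, between the steps; all internal work keeps exact precision at all times; exactly one rounding is applied to every reported value. Derived quantities are carried starting from the weights per 276.0 pbw of glass in full float precision (ignition loss, six oxide percentages, glass mass, the yield, the totals) as given in problem or answer.
What the batch supplies per oxide:
  SiO2: 124.9·0.9951 + 48.48·0.3286 = 140.2 pbw
  Li2O: 18.53·0.4074 = 7.549 pbw
  ZnO: 50.42·0.9980 = 50.32 pbw
  SrO: 53.20·0.6960 = 37.03 pbw
  Al2O3: 124.9·0.003000 + 8.010·0.9960 = 8.353 pbw
  ZrO2: 48.48·0.6704 = 32.50 pbw
LOI: 124.9·0.001900 + 8.010·0.004000 + 53.20·0.3040 + 18.53·0.5926 + 48.48·0.001000 + 50.42·0.002000 = 27.57 pbw
Glass = total batch minus LOI = 303.5 − 27.57 = 276.0 pbw (consistent with Σ oxide mass)
wt % = oxide mass / glass mass × 100

Glass mass = 276.0 pbw (batch 303.5 − LOI 27.57).
Composition: SiO2 50.81%, Li2O 2.736%, ZnO 18.23%, SrO 13.42%, Al2O3 3.027%, ZrO2 11.78%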